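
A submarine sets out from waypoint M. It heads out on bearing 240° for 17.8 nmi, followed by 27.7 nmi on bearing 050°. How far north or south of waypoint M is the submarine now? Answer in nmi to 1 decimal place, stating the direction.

Leg 1 (240°, 17.8 nmi): east 17.8 sin 240° = -15.42, north 17.8 cos 240° = -8.90
Leg 2 (050°, 27.7 nmi): east 27.7 sin 50° = 21.22, north 27.7 cos 50° = 17.81
Net north component: 8.91 nmi.

8.9 nmi north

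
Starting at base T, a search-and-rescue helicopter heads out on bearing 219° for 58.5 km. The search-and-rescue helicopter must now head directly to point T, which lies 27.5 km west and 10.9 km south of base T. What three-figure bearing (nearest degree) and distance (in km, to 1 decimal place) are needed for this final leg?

015°, 35.8 km

Leg 1 (219°, 58.5 km): east 58.5 sin 219° = -36.82, north 58.5 cos 219° = -45.46
Current position: (-36.82, -45.46). Target: (-27.5, -10.9). Remaining: Δeast = 9.32, Δnorth = 34.56.
Bearing = atan2(9.32, 34.56) mod 360° = 15.08°; distance = √((9.32)² + (34.56)²) = 35.796 km.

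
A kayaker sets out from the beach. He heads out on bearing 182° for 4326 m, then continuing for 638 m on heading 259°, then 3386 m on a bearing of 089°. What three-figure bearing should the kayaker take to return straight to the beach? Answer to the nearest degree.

Leg 1 (182°, 4326 m): east 4326 sin 182° = -150.98, north 4326 cos 182° = -4323.36
Leg 2 (259°, 638 m): east 638 sin 259° = -626.28, north 638 cos 259° = -121.74
Leg 3 (089°, 3386 m): east 3386 sin 89° = 3385.48, north 3386 cos 89° = 59.09
Net displacement: 2608.23 east, -4386.01 north. Direction back to start is (-2608.23, 4386.01): bearing = atan2(-2608.23, 4386.01) mod 360° = 329.26° ≈ 329°.

329°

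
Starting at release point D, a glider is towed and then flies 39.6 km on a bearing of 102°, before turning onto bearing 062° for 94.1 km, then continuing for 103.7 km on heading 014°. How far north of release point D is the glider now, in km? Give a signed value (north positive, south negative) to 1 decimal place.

136.6 km

Leg 1 (102°, 39.6 km): east 39.6 sin 102° = 38.73, north 39.6 cos 102° = -8.23
Leg 2 (062°, 94.1 km): east 94.1 sin 62° = 83.09, north 94.1 cos 62° = 44.18
Leg 3 (014°, 103.7 km): east 103.7 sin 14° = 25.09, north 103.7 cos 14° = 100.62
Net north component: 136.56 km.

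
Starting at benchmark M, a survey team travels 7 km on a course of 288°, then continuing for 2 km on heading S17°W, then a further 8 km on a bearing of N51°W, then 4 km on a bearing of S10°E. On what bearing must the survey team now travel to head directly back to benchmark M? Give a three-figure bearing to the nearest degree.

Leg 1 (288°, 7 km): east 7 sin 288° = -6.66, north 7 cos 288° = 2.16
Leg 2 (S17°W, 2 km): east 2 sin 197° = -0.58, north 2 cos 197° = -1.91
Leg 3 (N51°W, 8 km): east 8 sin 309° = -6.22, north 8 cos 309° = 5.03
Leg 4 (S10°E, 4 km): east 4 sin 170° = 0.69, north 4 cos 170° = -3.94
Net displacement: -12.76 east, 1.35 north. Direction back to start is (12.76, -1.35): bearing = atan2(12.76, -1.35) mod 360° = 96.02° ≈ 096°.

096°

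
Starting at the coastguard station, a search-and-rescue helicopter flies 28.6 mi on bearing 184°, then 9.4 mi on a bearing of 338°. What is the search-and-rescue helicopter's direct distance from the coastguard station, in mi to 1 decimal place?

20.6 mi

Leg 1 (184°, 28.6 mi): east 28.6 sin 184° = -2.00, north 28.6 cos 184° = -28.53
Leg 2 (338°, 9.4 mi): east 9.4 sin 338° = -3.52, north 9.4 cos 338° = 8.72
Net: -5.52 east, -19.81 north. Distance = √((-5.52)² + (-19.81)²) = 20.568 mi.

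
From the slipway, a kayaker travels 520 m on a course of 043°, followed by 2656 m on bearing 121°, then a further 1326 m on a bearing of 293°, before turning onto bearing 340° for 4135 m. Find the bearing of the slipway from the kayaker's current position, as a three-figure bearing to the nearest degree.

Leg 1 (043°, 520 m): east 520 sin 43° = 354.64, north 520 cos 43° = 380.30
Leg 2 (121°, 2656 m): east 2656 sin 121° = 2276.64, north 2656 cos 121° = -1367.94
Leg 3 (293°, 1326 m): east 1326 sin 293° = -1220.59, north 1326 cos 293° = 518.11
Leg 4 (340°, 4135 m): east 4135 sin 340° = -1414.25, north 4135 cos 340° = 3885.63
Net displacement: -3.57 east, 3416.10 north. Direction back to start is (3.57, -3416.10): bearing = atan2(3.57, -3416.10) mod 360° = 179.94° ≈ 180°.

180°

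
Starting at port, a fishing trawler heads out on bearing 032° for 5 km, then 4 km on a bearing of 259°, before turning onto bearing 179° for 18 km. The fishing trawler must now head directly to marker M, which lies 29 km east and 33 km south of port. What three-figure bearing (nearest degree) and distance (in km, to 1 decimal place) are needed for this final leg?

122°, 35.2 km

Leg 1 (032°, 5 km): east 5 sin 32° = 2.65, north 5 cos 32° = 4.24
Leg 2 (259°, 4 km): east 4 sin 259° = -3.93, north 4 cos 259° = -0.76
Leg 3 (179°, 18 km): east 18 sin 179° = 0.31, north 18 cos 179° = -18.00
Current position: (-0.96, -14.52). Target: (29, -33). Remaining: Δeast = 29.96, Δnorth = -18.48.
Bearing = atan2(29.96, -18.48) mod 360° = 121.66°; distance = √((29.96)² + (-18.48)²) = 35.203 km.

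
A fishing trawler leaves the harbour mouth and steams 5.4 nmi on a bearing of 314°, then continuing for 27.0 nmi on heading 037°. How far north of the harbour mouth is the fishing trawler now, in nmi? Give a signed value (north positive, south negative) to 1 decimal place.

25.3 nmi

Leg 1 (314°, 5.4 nmi): east 5.4 sin 314° = -3.88, north 5.4 cos 314° = 3.75
Leg 2 (037°, 27.0 nmi): east 27.0 sin 37° = 16.25, north 27.0 cos 37° = 21.56
Net north component: 25.31 nmi.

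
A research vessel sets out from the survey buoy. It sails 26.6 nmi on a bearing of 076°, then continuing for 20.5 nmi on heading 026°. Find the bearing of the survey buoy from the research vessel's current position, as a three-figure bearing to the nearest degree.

Leg 1 (076°, 26.6 nmi): east 26.6 sin 76° = 25.81, north 26.6 cos 76° = 6.44
Leg 2 (026°, 20.5 nmi): east 20.5 sin 26° = 8.99, north 20.5 cos 26° = 18.43
Net displacement: 34.80 east, 24.86 north. Direction back to start is (-34.80, -24.86): bearing = atan2(-34.80, -24.86) mod 360° = 234.46° ≈ 234°.

234°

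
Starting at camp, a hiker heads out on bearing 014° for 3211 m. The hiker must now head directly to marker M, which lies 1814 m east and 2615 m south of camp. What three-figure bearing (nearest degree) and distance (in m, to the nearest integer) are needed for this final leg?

170°, 5824 m

Leg 1 (014°, 3211 m): east 3211 sin 14° = 776.81, north 3211 cos 14° = 3115.62
Current position: (776.81, 3115.62). Target: (1814, -2615). Remaining: Δeast = 1037.19, Δnorth = -5730.62.
Bearing = atan2(1037.19, -5730.62) mod 360° = 169.74°; distance = √((1037.19)² + (-5730.62)²) = 5823.724 m.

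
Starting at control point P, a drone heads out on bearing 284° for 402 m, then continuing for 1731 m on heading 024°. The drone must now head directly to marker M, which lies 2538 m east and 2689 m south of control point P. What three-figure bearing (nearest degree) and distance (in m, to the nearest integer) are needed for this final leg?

Leg 1 (284°, 402 m): east 402 sin 284° = -390.06, north 402 cos 284° = 97.25
Leg 2 (024°, 1731 m): east 1731 sin 24° = 704.06, north 1731 cos 24° = 1581.35
Current position: (314.00, 1678.60). Target: (2538, -2689). Remaining: Δeast = 2224.00, Δnorth = -4367.60.
Bearing = atan2(2224.00, -4367.60) mod 360° = 153.01°; distance = √((2224.00)² + (-4367.60)²) = 4901.234 m.

153°, 4901 m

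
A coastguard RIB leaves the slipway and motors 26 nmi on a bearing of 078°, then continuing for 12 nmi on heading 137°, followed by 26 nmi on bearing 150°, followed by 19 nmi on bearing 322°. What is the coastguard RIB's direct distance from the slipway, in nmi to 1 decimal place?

36.6 nmi

Leg 1 (078°, 26 nmi): east 26 sin 78° = 25.43, north 26 cos 78° = 5.41
Leg 2 (137°, 12 nmi): east 12 sin 137° = 8.18, north 12 cos 137° = -8.78
Leg 3 (150°, 26 nmi): east 26 sin 150° = 13.00, north 26 cos 150° = -22.52
Leg 4 (322°, 19 nmi): east 19 sin 322° = -11.70, north 19 cos 322° = 14.97
Net: 34.92 east, -10.91 north. Distance = √((34.92)² + (-10.91)²) = 36.584 nmi.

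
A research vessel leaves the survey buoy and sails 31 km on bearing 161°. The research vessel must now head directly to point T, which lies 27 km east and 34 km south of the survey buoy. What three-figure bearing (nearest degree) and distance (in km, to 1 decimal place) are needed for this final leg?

Leg 1 (161°, 31 km): east 31 sin 161° = 10.09, north 31 cos 161° = -29.31
Current position: (10.09, -29.31). Target: (27, -34). Remaining: Δeast = 16.91, Δnorth = -4.69.
Bearing = atan2(16.91, -4.69) mod 360° = 105.50°; distance = √((16.91)² + (-4.69)²) = 17.546 km.

106°, 17.5 km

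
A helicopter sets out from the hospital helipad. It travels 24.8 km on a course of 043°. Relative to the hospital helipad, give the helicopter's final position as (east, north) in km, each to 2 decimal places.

Leg 1 (043°, 24.8 km): east 24.8 sin 43° = 16.91, north 24.8 cos 43° = 18.14
Summing: 16.91 km east, 18.14 km north → (16.91, 18.14).

(16.91, 18.14)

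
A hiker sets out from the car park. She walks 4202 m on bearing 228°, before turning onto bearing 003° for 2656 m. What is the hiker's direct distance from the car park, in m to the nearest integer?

2988 m

Leg 1 (228°, 4202 m): east 4202 sin 228° = -3122.69, north 4202 cos 228° = -2811.69
Leg 2 (003°, 2656 m): east 2656 sin 3° = 139.00, north 2656 cos 3° = 2652.36
Net: -2983.69 east, -159.33 north. Distance = √((-2983.69)² + (-159.33)²) = 2987.941 m.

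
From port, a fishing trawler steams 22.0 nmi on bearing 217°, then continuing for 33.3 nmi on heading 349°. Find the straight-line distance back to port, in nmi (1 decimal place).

Leg 1 (217°, 22.0 nmi): east 22.0 sin 217° = -13.24, north 22.0 cos 217° = -17.57
Leg 2 (349°, 33.3 nmi): east 33.3 sin 349° = -6.35, north 33.3 cos 349° = 32.69
Net: -19.59 east, 15.12 north. Distance = √((-19.59)² + (15.12)²) = 24.748 nmi.

24.7 nmi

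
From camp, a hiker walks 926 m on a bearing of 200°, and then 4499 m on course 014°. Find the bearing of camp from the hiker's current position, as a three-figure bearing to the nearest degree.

192°

Leg 1 (200°, 926 m): east 926 sin 200° = -316.71, north 926 cos 200° = -870.16
Leg 2 (014°, 4499 m): east 4499 sin 14° = 1088.41, north 4499 cos 14° = 4365.36
Net displacement: 771.70 east, 3495.21 north. Direction back to start is (-771.70, -3495.21): bearing = atan2(-771.70, -3495.21) mod 360° = 192.45° ≈ 192°.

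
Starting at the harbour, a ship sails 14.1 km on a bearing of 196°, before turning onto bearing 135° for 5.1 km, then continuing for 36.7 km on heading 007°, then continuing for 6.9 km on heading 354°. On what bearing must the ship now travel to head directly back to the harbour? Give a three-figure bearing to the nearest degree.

Leg 1 (196°, 14.1 km): east 14.1 sin 196° = -3.89, north 14.1 cos 196° = -13.55
Leg 2 (135°, 5.1 km): east 5.1 sin 135° = 3.61, north 5.1 cos 135° = -3.61
Leg 3 (007°, 36.7 km): east 36.7 sin 7° = 4.47, north 36.7 cos 7° = 36.43
Leg 4 (354°, 6.9 km): east 6.9 sin 354° = -0.72, north 6.9 cos 354° = 6.86
Net displacement: 3.47 east, 26.13 north. Direction back to start is (-3.47, -26.13): bearing = atan2(-3.47, -26.13) mod 360° = 187.57° ≈ 188°.

188°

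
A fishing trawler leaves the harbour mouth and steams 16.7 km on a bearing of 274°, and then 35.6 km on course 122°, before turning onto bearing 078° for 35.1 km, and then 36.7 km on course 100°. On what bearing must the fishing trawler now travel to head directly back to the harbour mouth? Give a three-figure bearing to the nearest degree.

281°

Leg 1 (274°, 16.7 km): east 16.7 sin 274° = -16.66, north 16.7 cos 274° = 1.16
Leg 2 (122°, 35.6 km): east 35.6 sin 122° = 30.19, north 35.6 cos 122° = -18.87
Leg 3 (078°, 35.1 km): east 35.1 sin 78° = 34.33, north 35.1 cos 78° = 7.30
Leg 4 (100°, 36.7 km): east 36.7 sin 100° = 36.14, north 36.7 cos 100° = -6.37
Net displacement: 84.01 east, -16.78 north. Direction back to start is (-84.01, 16.78): bearing = atan2(-84.01, 16.78) mod 360° = 281.29° ≈ 281°.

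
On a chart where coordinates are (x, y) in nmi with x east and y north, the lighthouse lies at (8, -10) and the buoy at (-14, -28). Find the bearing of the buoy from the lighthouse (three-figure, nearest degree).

231°

Δeast = -14 − 8 = -22.00; Δnorth = -28 − -10 = -18.00.
Bearing = atan2(Δeast, Δnorth) mod 360° = 230.71° ≈ 231°.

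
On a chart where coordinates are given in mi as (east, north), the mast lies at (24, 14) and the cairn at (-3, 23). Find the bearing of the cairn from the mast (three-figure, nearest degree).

Δeast = -3 − 24 = -27.00; Δnorth = 23 − 14 = 9.00.
Bearing = atan2(Δeast, Δnorth) mod 360° = 288.43° ≈ 288°.

288°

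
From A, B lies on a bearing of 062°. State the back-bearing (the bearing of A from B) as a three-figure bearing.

242°

Back-bearing = 062° + 180° = 242°.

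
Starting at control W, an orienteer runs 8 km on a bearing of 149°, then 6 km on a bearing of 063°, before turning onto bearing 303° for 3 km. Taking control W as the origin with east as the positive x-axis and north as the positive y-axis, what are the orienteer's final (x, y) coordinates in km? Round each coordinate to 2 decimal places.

Leg 1 (149°, 8 km): east 8 sin 149° = 4.12, north 8 cos 149° = -6.86
Leg 2 (063°, 6 km): east 6 sin 63° = 5.35, north 6 cos 63° = 2.72
Leg 3 (303°, 3 km): east 3 sin 303° = -2.52, north 3 cos 303° = 1.63
Summing: 6.95 km east, -2.50 km north → (6.95, -2.50).

(6.95, -2.50)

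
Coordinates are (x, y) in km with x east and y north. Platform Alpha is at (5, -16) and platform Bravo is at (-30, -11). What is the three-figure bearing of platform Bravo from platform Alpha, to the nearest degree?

Δeast = -30 − 5 = -35.00; Δnorth = -11 − -16 = 5.00.
Bearing = atan2(Δeast, Δnorth) mod 360° = 278.13° ≈ 278°.

278°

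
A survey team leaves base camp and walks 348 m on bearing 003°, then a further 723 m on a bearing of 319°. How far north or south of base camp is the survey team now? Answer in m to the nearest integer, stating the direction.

Leg 1 (003°, 348 m): east 348 sin 3° = 18.21, north 348 cos 3° = 347.52
Leg 2 (319°, 723 m): east 723 sin 319° = -474.33, north 723 cos 319° = 545.66
Net north component: 893.18 m.

893 m north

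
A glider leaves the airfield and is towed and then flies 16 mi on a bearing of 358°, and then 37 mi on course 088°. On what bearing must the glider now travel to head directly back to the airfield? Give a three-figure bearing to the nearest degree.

Leg 1 (358°, 16 mi): east 16 sin 358° = -0.56, north 16 cos 358° = 15.99
Leg 2 (088°, 37 mi): east 37 sin 88° = 36.98, north 37 cos 88° = 1.29
Net displacement: 36.42 east, 17.28 north. Direction back to start is (-36.42, -17.28): bearing = atan2(-36.42, -17.28) mod 360° = 244.61° ≈ 245°.

245°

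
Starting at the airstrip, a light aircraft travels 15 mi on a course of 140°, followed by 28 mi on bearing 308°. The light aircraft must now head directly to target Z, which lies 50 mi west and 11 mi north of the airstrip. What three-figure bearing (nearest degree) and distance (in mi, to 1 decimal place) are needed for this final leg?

Leg 1 (140°, 15 mi): east 15 sin 140° = 9.64, north 15 cos 140° = -11.49
Leg 2 (308°, 28 mi): east 28 sin 308° = -22.06, north 28 cos 308° = 17.24
Current position: (-12.42, 5.75). Target: (-50, 11). Remaining: Δeast = -37.58, Δnorth = 5.25.
Bearing = atan2(-37.58, 5.25) mod 360° = 277.96°; distance = √((-37.58)² + (5.25)²) = 37.943 mi.

278°, 37.9 mi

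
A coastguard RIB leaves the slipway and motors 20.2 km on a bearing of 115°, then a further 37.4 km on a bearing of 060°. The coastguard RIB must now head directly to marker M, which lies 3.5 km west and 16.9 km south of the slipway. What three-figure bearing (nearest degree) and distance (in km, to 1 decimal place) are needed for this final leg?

243°, 60.6 km

Leg 1 (115°, 20.2 km): east 20.2 sin 115° = 18.31, north 20.2 cos 115° = -8.54
Leg 2 (060°, 37.4 km): east 37.4 sin 60° = 32.39, north 37.4 cos 60° = 18.70
Current position: (50.70, 10.16). Target: (-3.5, -16.9). Remaining: Δeast = -54.20, Δnorth = -27.06.
Bearing = atan2(-54.20, -27.06) mod 360° = 243.46°; distance = √((-54.20)² + (-27.06)²) = 60.578 km.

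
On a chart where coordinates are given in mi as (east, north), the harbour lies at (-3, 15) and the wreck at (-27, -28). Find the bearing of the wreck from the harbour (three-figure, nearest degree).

209°

Δeast = -27 − -3 = -24.00; Δnorth = -28 − 15 = -43.00.
Bearing = atan2(Δeast, Δnorth) mod 360° = 209.17° ≈ 209°.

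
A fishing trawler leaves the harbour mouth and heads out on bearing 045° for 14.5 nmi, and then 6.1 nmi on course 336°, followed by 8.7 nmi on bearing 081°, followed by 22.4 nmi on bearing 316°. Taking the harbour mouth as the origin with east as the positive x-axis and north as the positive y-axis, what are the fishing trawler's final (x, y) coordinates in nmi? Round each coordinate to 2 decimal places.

(0.80, 33.30)

Leg 1 (045°, 14.5 nmi): east 14.5 sin 45° = 10.25, north 14.5 cos 45° = 10.25
Leg 2 (336°, 6.1 nmi): east 6.1 sin 336° = -2.48, north 6.1 cos 336° = 5.57
Leg 3 (081°, 8.7 nmi): east 8.7 sin 81° = 8.59, north 8.7 cos 81° = 1.36
Leg 4 (316°, 22.4 nmi): east 22.4 sin 316° = -15.56, north 22.4 cos 316° = 16.11
Summing: 0.80 nmi east, 33.30 nmi north → (0.80, 33.30).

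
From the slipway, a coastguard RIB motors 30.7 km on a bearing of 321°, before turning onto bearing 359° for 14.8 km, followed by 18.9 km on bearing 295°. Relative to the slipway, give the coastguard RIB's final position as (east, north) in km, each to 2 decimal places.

Leg 1 (321°, 30.7 km): east 30.7 sin 321° = -19.32, north 30.7 cos 321° = 23.86
Leg 2 (359°, 14.8 km): east 14.8 sin 359° = -0.26, north 14.8 cos 359° = 14.80
Leg 3 (295°, 18.9 km): east 18.9 sin 295° = -17.13, north 18.9 cos 295° = 7.99
Summing: -36.71 km east, 46.64 km north → (-36.71, 46.64).

(-36.71, 46.64)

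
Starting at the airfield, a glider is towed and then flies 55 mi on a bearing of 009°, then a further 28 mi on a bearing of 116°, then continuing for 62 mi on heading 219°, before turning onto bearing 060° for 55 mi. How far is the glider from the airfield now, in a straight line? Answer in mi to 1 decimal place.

Leg 1 (009°, 55 mi): east 55 sin 9° = 8.60, north 55 cos 9° = 54.32
Leg 2 (116°, 28 mi): east 28 sin 116° = 25.17, north 28 cos 116° = -12.27
Leg 3 (219°, 62 mi): east 62 sin 219° = -39.02, north 62 cos 219° = -48.18
Leg 4 (060°, 55 mi): east 55 sin 60° = 47.63, north 55 cos 60° = 27.50
Net: 42.38 east, 21.37 north. Distance = √((42.38)² + (21.37)²) = 47.464 mi.

47.5 mi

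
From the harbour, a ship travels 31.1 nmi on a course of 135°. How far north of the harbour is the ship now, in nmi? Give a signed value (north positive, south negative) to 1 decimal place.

-22.0 nmi

Leg 1 (135°, 31.1 nmi): east 31.1 sin 135° = 21.99, north 31.1 cos 135° = -21.99
Net north component: -21.99 nmi.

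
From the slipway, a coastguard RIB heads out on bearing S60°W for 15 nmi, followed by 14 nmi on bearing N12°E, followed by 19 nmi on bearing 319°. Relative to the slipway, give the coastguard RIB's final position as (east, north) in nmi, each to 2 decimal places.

Leg 1 (S60°W, 15 nmi): east 15 sin 240° = -12.99, north 15 cos 240° = -7.50
Leg 2 (N12°E, 14 nmi): east 14 sin 12° = 2.91, north 14 cos 12° = 13.69
Leg 3 (319°, 19 nmi): east 19 sin 319° = -12.47, north 19 cos 319° = 14.34
Summing: -22.54 nmi east, 20.53 nmi north → (-22.54, 20.53).

(-22.54, 20.53)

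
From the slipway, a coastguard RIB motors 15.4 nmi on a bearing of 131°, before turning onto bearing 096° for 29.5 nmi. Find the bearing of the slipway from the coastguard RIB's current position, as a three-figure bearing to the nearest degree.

288°

Leg 1 (131°, 15.4 nmi): east 15.4 sin 131° = 11.62, north 15.4 cos 131° = -10.10
Leg 2 (096°, 29.5 nmi): east 29.5 sin 96° = 29.34, north 29.5 cos 96° = -3.08
Net displacement: 40.96 east, -13.19 north. Direction back to start is (-40.96, 13.19): bearing = atan2(-40.96, 13.19) mod 360° = 287.85° ≈ 288°.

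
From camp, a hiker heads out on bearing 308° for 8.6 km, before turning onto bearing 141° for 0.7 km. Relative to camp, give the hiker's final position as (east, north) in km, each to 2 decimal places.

Leg 1 (308°, 8.6 km): east 8.6 sin 308° = -6.78, north 8.6 cos 308° = 5.29
Leg 2 (141°, 0.7 km): east 0.7 sin 141° = 0.44, north 0.7 cos 141° = -0.54
Summing: -6.34 km east, 4.75 km north → (-6.34, 4.75).

(-6.34, 4.75)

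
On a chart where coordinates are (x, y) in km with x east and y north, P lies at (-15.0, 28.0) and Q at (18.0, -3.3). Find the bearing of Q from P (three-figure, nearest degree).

133°

Δeast = 18.0 − -15.0 = 33.00; Δnorth = -3.3 − 28.0 = -31.30.
Bearing = atan2(Δeast, Δnorth) mod 360° = 133.49° ≈ 133°.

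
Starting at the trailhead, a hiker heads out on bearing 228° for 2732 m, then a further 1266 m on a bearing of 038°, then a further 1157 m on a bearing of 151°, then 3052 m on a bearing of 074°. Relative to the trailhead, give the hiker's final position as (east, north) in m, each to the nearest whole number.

(2244, -1001)

Leg 1 (228°, 2732 m): east 2732 sin 228° = -2030.27, north 2732 cos 228° = -1828.06
Leg 2 (038°, 1266 m): east 1266 sin 38° = 779.43, north 1266 cos 38° = 997.62
Leg 3 (151°, 1157 m): east 1157 sin 151° = 560.92, north 1157 cos 151° = -1011.94
Leg 4 (074°, 3052 m): east 3052 sin 74° = 2933.77, north 3052 cos 74° = 841.25
Summing: 2243.85 m east, -1001.13 m north → (2244, -1001).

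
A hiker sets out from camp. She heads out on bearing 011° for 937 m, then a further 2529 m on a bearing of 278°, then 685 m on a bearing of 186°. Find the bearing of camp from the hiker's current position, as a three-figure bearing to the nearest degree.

Leg 1 (011°, 937 m): east 937 sin 11° = 178.79, north 937 cos 11° = 919.78
Leg 2 (278°, 2529 m): east 2529 sin 278° = -2504.39, north 2529 cos 278° = 351.97
Leg 3 (186°, 685 m): east 685 sin 186° = -71.60, north 685 cos 186° = -681.25
Net displacement: -2397.20 east, 590.51 north. Direction back to start is (2397.20, -590.51): bearing = atan2(2397.20, -590.51) mod 360° = 103.84° ≈ 104°.

104°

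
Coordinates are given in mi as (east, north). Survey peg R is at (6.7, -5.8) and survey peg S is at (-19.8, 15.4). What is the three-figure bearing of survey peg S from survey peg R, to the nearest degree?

309°

Δeast = -19.8 − 6.7 = -26.50; Δnorth = 15.4 − -5.8 = 21.20.
Bearing = atan2(Δeast, Δnorth) mod 360° = 308.66° ≈ 309°.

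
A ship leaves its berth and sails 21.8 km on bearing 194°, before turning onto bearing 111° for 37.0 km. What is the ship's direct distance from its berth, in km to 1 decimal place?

Leg 1 (194°, 21.8 km): east 21.8 sin 194° = -5.27, north 21.8 cos 194° = -21.15
Leg 2 (111°, 37.0 km): east 37.0 sin 111° = 34.54, north 37.0 cos 111° = -13.26
Net: 29.27 east, -34.41 north. Distance = √((29.27)² + (-34.41)²) = 45.176 km.

45.2 km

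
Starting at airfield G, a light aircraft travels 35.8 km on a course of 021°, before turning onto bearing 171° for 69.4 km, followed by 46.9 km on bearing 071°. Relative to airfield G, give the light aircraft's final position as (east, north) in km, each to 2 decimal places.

(68.03, -19.85)

Leg 1 (021°, 35.8 km): east 35.8 sin 21° = 12.83, north 35.8 cos 21° = 33.42
Leg 2 (171°, 69.4 km): east 69.4 sin 171° = 10.86, north 69.4 cos 171° = -68.55
Leg 3 (071°, 46.9 km): east 46.9 sin 71° = 44.34, north 46.9 cos 71° = 15.27
Summing: 68.03 km east, -19.85 km north → (68.03, -19.85).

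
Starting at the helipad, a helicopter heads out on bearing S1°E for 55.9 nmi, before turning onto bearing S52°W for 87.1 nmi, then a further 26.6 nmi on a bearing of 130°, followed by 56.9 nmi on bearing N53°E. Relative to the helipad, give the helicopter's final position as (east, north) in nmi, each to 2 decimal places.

Leg 1 (S1°E, 55.9 nmi): east 55.9 sin 179° = 0.98, north 55.9 cos 179° = -55.89
Leg 2 (S52°W, 87.1 nmi): east 87.1 sin 232° = -68.64, north 87.1 cos 232° = -53.62
Leg 3 (130°, 26.6 nmi): east 26.6 sin 130° = 20.38, north 26.6 cos 130° = -17.10
Leg 4 (N53°E, 56.9 nmi): east 56.9 sin 53° = 45.44, north 56.9 cos 53° = 34.24
Summing: -1.84 nmi east, -92.37 nmi north → (-1.84, -92.37).

(-1.84, -92.37)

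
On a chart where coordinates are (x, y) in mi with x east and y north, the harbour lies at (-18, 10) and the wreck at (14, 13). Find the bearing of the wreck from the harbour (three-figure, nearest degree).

085°

Δeast = 14 − -18 = 32.00; Δnorth = 13 − 10 = 3.00.
Bearing = atan2(Δeast, Δnorth) mod 360° = 84.64° ≈ 085°.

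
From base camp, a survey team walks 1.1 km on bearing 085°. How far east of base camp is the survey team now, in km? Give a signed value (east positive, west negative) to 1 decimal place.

1.1 km

Leg 1 (085°, 1.1 km): east 1.1 sin 85° = 1.10, north 1.1 cos 85° = 0.10
Net east component: 1.10 km.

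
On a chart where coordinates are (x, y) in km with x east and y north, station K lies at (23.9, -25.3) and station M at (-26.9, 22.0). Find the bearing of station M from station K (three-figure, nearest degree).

313°

Δeast = -26.9 − 23.9 = -50.80; Δnorth = 22.0 − -25.3 = 47.30.
Bearing = atan2(Δeast, Δnorth) mod 360° = 312.96° ≈ 313°.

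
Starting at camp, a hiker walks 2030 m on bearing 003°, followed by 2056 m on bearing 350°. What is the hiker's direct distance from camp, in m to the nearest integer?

4060 m

Leg 1 (003°, 2030 m): east 2030 sin 3° = 106.24, north 2030 cos 3° = 2027.22
Leg 2 (350°, 2056 m): east 2056 sin 350° = -357.02, north 2056 cos 350° = 2024.76
Net: -250.78 east, 4051.98 north. Distance = √((-250.78)² + (4051.98)²) = 4059.736 m.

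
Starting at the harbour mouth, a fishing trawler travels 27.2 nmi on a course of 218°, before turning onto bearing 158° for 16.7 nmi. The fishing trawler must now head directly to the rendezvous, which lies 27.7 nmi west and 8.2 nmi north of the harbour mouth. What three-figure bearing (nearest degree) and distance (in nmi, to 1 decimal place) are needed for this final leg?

339°, 48.3 nmi

Leg 1 (218°, 27.2 nmi): east 27.2 sin 218° = -16.75, north 27.2 cos 218° = -21.43
Leg 2 (158°, 16.7 nmi): east 16.7 sin 158° = 6.26, north 16.7 cos 158° = -15.48
Current position: (-10.49, -36.92). Target: (-27.7, 8.2). Remaining: Δeast = -17.21, Δnorth = 45.12.
Bearing = atan2(-17.21, 45.12) mod 360° = 339.12°; distance = √((-17.21)² + (45.12)²) = 48.289 nmi.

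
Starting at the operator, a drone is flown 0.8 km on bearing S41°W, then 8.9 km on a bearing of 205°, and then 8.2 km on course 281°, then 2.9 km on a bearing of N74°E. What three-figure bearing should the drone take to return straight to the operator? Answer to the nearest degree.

Leg 1 (S41°W, 0.8 km): east 0.8 sin 221° = -0.52, north 0.8 cos 221° = -0.60
Leg 2 (205°, 8.9 km): east 8.9 sin 205° = -3.76, north 8.9 cos 205° = -8.07
Leg 3 (281°, 8.2 km): east 8.2 sin 281° = -8.05, north 8.2 cos 281° = 1.56
Leg 4 (N74°E, 2.9 km): east 2.9 sin 74° = 2.79, north 2.9 cos 74° = 0.80
Net displacement: -9.55 east, -6.31 north. Direction back to start is (9.55, 6.31): bearing = atan2(9.55, 6.31) mod 360° = 56.56° ≈ 057°.

057°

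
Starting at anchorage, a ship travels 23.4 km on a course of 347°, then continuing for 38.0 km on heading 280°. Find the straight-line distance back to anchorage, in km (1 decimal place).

51.8 km

Leg 1 (347°, 23.4 km): east 23.4 sin 347° = -5.26, north 23.4 cos 347° = 22.80
Leg 2 (280°, 38.0 km): east 38.0 sin 280° = -37.42, north 38.0 cos 280° = 6.60
Net: -42.69 east, 29.40 north. Distance = √((-42.69)² + (29.40)²) = 51.831 km.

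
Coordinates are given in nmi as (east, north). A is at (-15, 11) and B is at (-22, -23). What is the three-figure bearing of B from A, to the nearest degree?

192°

Δeast = -22 − -15 = -7.00; Δnorth = -23 − 11 = -34.00.
Bearing = atan2(Δeast, Δnorth) mod 360° = 191.63° ≈ 192°.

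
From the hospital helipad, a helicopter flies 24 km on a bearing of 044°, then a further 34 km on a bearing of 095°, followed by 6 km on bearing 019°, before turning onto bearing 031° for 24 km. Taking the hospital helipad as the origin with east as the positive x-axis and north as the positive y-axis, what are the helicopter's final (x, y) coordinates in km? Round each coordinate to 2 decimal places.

Leg 1 (044°, 24 km): east 24 sin 44° = 16.67, north 24 cos 44° = 17.26
Leg 2 (095°, 34 km): east 34 sin 95° = 33.87, north 34 cos 95° = -2.96
Leg 3 (019°, 6 km): east 6 sin 19° = 1.95, north 6 cos 19° = 5.67
Leg 4 (031°, 24 km): east 24 sin 31° = 12.36, north 24 cos 31° = 20.57
Summing: 64.86 km east, 40.55 km north → (64.86, 40.55).

(64.86, 40.55)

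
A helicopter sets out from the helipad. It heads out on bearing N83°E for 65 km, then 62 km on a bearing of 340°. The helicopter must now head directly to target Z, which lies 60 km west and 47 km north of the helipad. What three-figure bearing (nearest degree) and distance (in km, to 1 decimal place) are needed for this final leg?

259°, 105.1 km

Leg 1 (N83°E, 65 km): east 65 sin 83° = 64.52, north 65 cos 83° = 7.92
Leg 2 (340°, 62 km): east 62 sin 340° = -21.21, north 62 cos 340° = 58.26
Current position: (43.31, 66.18). Target: (-60, 47). Remaining: Δeast = -103.31, Δnorth = -19.18.
Bearing = atan2(-103.31, -19.18) mod 360° = 259.48°; distance = √((-103.31)² + (-19.18)²) = 105.076 km.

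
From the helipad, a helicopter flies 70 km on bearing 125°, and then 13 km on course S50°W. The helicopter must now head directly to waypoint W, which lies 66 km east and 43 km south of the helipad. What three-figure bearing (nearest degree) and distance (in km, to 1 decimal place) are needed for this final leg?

074°, 19.4 km

Leg 1 (125°, 70 km): east 70 sin 125° = 57.34, north 70 cos 125° = -40.15
Leg 2 (S50°W, 13 km): east 13 sin 230° = -9.96, north 13 cos 230° = -8.36
Current position: (47.38, -48.51). Target: (66, -43). Remaining: Δeast = 18.62, Δnorth = 5.51.
Bearing = atan2(18.62, 5.51) mod 360° = 73.52°; distance = √((18.62)² + (5.51)²) = 19.415 km.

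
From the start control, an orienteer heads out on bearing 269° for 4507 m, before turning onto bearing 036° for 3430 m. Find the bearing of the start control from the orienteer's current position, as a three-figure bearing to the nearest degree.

Leg 1 (269°, 4507 m): east 4507 sin 269° = -4506.31, north 4507 cos 269° = -78.66
Leg 2 (036°, 3430 m): east 3430 sin 36° = 2016.10, north 3430 cos 36° = 2774.93
Net displacement: -2490.21 east, 2696.27 north. Direction back to start is (2490.21, -2696.27): bearing = atan2(2490.21, -2696.27) mod 360° = 137.28° ≈ 137°.

137°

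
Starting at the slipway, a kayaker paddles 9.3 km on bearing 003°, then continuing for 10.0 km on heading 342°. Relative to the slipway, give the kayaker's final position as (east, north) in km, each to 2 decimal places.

(-2.60, 18.80)

Leg 1 (003°, 9.3 km): east 9.3 sin 3° = 0.49, north 9.3 cos 3° = 9.29
Leg 2 (342°, 10.0 km): east 10.0 sin 342° = -3.09, north 10.0 cos 342° = 9.51
Summing: -2.60 km east, 18.80 km north → (-2.60, 18.80).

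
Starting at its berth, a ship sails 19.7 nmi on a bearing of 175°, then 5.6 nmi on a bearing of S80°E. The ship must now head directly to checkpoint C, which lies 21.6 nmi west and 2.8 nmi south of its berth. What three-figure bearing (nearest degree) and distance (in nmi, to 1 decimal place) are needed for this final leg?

302°, 33.9 nmi

Leg 1 (175°, 19.7 nmi): east 19.7 sin 175° = 1.72, north 19.7 cos 175° = -19.63
Leg 2 (S80°E, 5.6 nmi): east 5.6 sin 100° = 5.51, north 5.6 cos 100° = -0.97
Current position: (7.23, -20.60). Target: (-21.6, -2.8). Remaining: Δeast = -28.83, Δnorth = 17.80.
Bearing = atan2(-28.83, 17.80) mod 360° = 301.69°; distance = √((-28.83)² + (17.80)²) = 33.883 nmi.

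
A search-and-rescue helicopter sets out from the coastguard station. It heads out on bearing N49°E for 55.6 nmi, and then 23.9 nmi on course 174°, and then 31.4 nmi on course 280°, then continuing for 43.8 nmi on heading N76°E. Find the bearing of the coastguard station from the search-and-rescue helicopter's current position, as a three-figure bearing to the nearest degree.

243°

Leg 1 (N49°E, 55.6 nmi): east 55.6 sin 49° = 41.96, north 55.6 cos 49° = 36.48
Leg 2 (174°, 23.9 nmi): east 23.9 sin 174° = 2.50, north 23.9 cos 174° = -23.77
Leg 3 (280°, 31.4 nmi): east 31.4 sin 280° = -30.92, north 31.4 cos 280° = 5.45
Leg 4 (N76°E, 43.8 nmi): east 43.8 sin 76° = 42.50, north 43.8 cos 76° = 10.60
Net displacement: 56.04 east, 28.76 north. Direction back to start is (-56.04, -28.76): bearing = atan2(-56.04, -28.76) mod 360° = 242.83° ≈ 243°.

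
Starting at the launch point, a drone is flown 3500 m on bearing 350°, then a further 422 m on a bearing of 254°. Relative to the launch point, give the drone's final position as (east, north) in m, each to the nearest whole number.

(-1013, 3331)

Leg 1 (350°, 3500 m): east 3500 sin 350° = -607.77, north 3500 cos 350° = 3446.83
Leg 2 (254°, 422 m): east 422 sin 254° = -405.65, north 422 cos 254° = -116.32
Summing: -1013.42 m east, 3330.51 m north → (-1013, 3331).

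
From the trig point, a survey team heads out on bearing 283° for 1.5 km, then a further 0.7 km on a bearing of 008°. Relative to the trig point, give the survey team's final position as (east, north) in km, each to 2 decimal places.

Leg 1 (283°, 1.5 km): east 1.5 sin 283° = -1.46, north 1.5 cos 283° = 0.34
Leg 2 (008°, 0.7 km): east 0.7 sin 8° = 0.10, north 0.7 cos 8° = 0.69
Summing: -1.36 km east, 1.03 km north → (-1.36, 1.03).

(-1.36, 1.03)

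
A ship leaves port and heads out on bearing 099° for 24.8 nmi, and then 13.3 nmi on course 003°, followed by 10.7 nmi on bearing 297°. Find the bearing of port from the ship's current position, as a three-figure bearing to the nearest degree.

228°

Leg 1 (099°, 24.8 nmi): east 24.8 sin 99° = 24.49, north 24.8 cos 99° = -3.88
Leg 2 (003°, 13.3 nmi): east 13.3 sin 3° = 0.70, north 13.3 cos 3° = 13.28
Leg 3 (297°, 10.7 nmi): east 10.7 sin 297° = -9.53, north 10.7 cos 297° = 4.86
Net displacement: 15.66 east, 14.26 north. Direction back to start is (-15.66, -14.26): bearing = atan2(-15.66, -14.26) mod 360° = 227.67° ≈ 228°.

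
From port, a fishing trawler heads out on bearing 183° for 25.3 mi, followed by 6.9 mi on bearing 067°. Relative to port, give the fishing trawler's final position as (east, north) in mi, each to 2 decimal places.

(5.03, -22.57)

Leg 1 (183°, 25.3 mi): east 25.3 sin 183° = -1.32, north 25.3 cos 183° = -25.27
Leg 2 (067°, 6.9 mi): east 6.9 sin 67° = 6.35, north 6.9 cos 67° = 2.70
Summing: 5.03 mi east, -22.57 mi north → (5.03, -22.57).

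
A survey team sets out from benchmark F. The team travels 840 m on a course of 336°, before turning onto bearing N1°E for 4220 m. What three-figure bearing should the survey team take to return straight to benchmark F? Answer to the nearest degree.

Leg 1 (336°, 840 m): east 840 sin 336° = -341.66, north 840 cos 336° = 767.38
Leg 2 (N1°E, 4220 m): east 4220 sin 1° = 73.65, north 4220 cos 1° = 4219.36
Net displacement: -268.01 east, 4986.74 north. Direction back to start is (268.01, -4986.74): bearing = atan2(268.01, -4986.74) mod 360° = 176.92° ≈ 177°.

177°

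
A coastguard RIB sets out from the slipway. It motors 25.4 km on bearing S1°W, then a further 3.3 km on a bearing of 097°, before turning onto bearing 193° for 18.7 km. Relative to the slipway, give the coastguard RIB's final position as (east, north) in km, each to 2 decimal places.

(-1.37, -44.02)

Leg 1 (S1°W, 25.4 km): east 25.4 sin 181° = -0.44, north 25.4 cos 181° = -25.40
Leg 2 (097°, 3.3 km): east 3.3 sin 97° = 3.28, north 3.3 cos 97° = -0.40
Leg 3 (193°, 18.7 km): east 18.7 sin 193° = -4.21, north 18.7 cos 193° = -18.22
Summing: -1.37 km east, -44.02 km north → (-1.37, -44.02).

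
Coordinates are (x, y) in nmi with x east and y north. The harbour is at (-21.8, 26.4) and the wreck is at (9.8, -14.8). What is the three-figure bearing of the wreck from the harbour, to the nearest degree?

143°

Δeast = 9.8 − -21.8 = 31.60; Δnorth = -14.8 − 26.4 = -41.20.
Bearing = atan2(Δeast, Δnorth) mod 360° = 142.51° ≈ 143°.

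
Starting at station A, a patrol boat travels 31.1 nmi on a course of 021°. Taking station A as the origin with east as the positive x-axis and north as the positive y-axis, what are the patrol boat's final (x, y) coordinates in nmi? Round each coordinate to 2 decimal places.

Leg 1 (021°, 31.1 nmi): east 31.1 sin 21° = 11.15, north 31.1 cos 21° = 29.03
Summing: 11.15 nmi east, 29.03 nmi north → (11.15, 29.03).

(11.15, 29.03)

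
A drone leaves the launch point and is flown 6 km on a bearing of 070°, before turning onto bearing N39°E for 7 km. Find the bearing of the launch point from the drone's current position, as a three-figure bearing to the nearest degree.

Leg 1 (070°, 6 km): east 6 sin 70° = 5.64, north 6 cos 70° = 2.05
Leg 2 (N39°E, 7 km): east 7 sin 39° = 4.41, north 7 cos 39° = 5.44
Net displacement: 10.04 east, 7.49 north. Direction back to start is (-10.04, -7.49): bearing = atan2(-10.04, -7.49) mod 360° = 233.28° ≈ 233°.

233°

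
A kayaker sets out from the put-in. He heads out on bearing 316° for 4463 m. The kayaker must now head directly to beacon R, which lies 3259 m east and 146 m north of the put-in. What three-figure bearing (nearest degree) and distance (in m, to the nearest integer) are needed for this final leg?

116°, 7059 m

Leg 1 (316°, 4463 m): east 4463 sin 316° = -3100.26, north 4463 cos 316° = 3210.41
Current position: (-3100.26, 3210.41). Target: (3259, 146). Remaining: Δeast = 6359.26, Δnorth = -3064.41.
Bearing = atan2(6359.26, -3064.41) mod 360° = 115.73°; distance = √((6359.26)² + (-3064.41)²) = 7059.095 m.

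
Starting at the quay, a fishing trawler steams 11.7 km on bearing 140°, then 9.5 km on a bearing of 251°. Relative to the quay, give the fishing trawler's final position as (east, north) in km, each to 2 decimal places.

(-1.46, -12.06)

Leg 1 (140°, 11.7 km): east 11.7 sin 140° = 7.52, north 11.7 cos 140° = -8.96
Leg 2 (251°, 9.5 km): east 9.5 sin 251° = -8.98, north 9.5 cos 251° = -3.09
Summing: -1.46 km east, -12.06 km north → (-1.46, -12.06).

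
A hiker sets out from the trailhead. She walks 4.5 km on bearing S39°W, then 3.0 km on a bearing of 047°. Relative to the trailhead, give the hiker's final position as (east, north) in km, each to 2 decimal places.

Leg 1 (S39°W, 4.5 km): east 4.5 sin 219° = -2.83, north 4.5 cos 219° = -3.50
Leg 2 (047°, 3.0 km): east 3.0 sin 47° = 2.19, north 3.0 cos 47° = 2.05
Summing: -0.64 km east, -1.45 km north → (-0.64, -1.45).

(-0.64, -1.45)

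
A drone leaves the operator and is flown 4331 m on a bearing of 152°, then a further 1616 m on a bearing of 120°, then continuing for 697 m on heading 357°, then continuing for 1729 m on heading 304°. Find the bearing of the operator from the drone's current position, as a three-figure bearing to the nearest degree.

Leg 1 (152°, 4331 m): east 4331 sin 152° = 2033.28, north 4331 cos 152° = -3824.05
Leg 2 (120°, 1616 m): east 1616 sin 120° = 1399.50, north 1616 cos 120° = -808.00
Leg 3 (357°, 697 m): east 697 sin 357° = -36.48, north 697 cos 357° = 696.04
Leg 4 (304°, 1729 m): east 1729 sin 304° = -1433.41, north 1729 cos 304° = 966.84
Net displacement: 1962.89 east, -2969.16 north. Direction back to start is (-1962.89, 2969.16): bearing = atan2(-1962.89, 2969.16) mod 360° = 326.53° ≈ 327°.

327°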